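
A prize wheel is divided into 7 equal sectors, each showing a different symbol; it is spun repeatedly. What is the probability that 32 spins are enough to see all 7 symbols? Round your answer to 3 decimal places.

0.950

By inclusion–exclusion over which symbols are missing,
P(all seen) = Σ_{j=0}^{7} (-1)^j C(7,j)((7-j)/7)^32
= 1.0000 - 0.0504 + 0.0004 - 0.0000 + 0.0000 - 0.0000 + 0.0000 - 0.0000
= 0.9500.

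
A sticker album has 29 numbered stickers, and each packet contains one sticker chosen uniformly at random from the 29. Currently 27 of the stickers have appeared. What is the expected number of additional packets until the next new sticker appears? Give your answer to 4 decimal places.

The number of packets until the next new sticker is geometric with success probability 2/29, so its mean is 29/2.
E = 29/2 = 14.50000.

14.5000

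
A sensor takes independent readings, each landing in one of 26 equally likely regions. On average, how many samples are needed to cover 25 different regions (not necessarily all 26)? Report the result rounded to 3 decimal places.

With k distinct regions already seen, the next new one arrives after an expected 26/(26-k) samples.
Sum over k = 0,...,24: E = 26/26 + 26/25 + 26/24 + ... + 26/3 + 26/2 = 74.2149.

74.215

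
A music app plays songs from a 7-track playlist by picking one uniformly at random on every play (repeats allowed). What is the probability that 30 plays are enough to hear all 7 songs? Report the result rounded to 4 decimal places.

By inclusion–exclusion over which songs are missing,
P(all seen) = Σ_{j=0}^{7} (-1)^j C(7,j)((7-j)/7)^30
= 1.00000 - 0.06866 + 0.00087 - 0.00000 + 0.00000 - 0.00000 + 0.00000 - 0.00000
= 0.93221.

0.9322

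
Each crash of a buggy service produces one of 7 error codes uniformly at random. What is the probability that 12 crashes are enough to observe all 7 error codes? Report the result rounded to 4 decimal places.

0.2285

Let A_i be the event that error code i is missing after 12 crashes. By inclusion–exclusion on the A_i,
P(all seen) = Σ_{j=0}^{7} (-1)^j C(7,j)((7-j)/7)^12
= 1.00000 - 1.10087 + 0.37041 - 0.04242 + 0.00134 - 0.00001 + 0.00000 - 0.00000
= 0.22845.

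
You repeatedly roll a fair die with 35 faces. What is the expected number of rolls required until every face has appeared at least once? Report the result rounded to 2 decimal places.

After k distinct faces have appeared, the next roll gives a new one with probability (35-k)/35, so the expected wait for the (k+1)-th is 35/(35-k).
E[T] = 35/35 + 35/34 + 35/33 + ... + 35/2 + 35/1 = 35·H_{35}.
H_{35} = 4.147, so E[T] = 145.137.

145.14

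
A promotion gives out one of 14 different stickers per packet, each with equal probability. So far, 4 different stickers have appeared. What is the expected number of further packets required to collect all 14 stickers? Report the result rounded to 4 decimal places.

41.0056

With k distinct stickers already seen, the next new one takes an expected 14/(14-k) packets.
Sum over k = 4,...,13: E = 14/10 + 14/9 + 14/8 + ... + 14/2 + 14/1 = 41.00556.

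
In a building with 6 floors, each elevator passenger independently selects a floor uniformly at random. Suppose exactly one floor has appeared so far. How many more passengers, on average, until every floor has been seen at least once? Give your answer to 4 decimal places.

13.7000

From k distinct to k+1 distinct takes on average 6/(6-k) passengers.
Sum over k = 1,...,5: E = 6/5 + 6/4 + 6/3 + 6/2 + 6/1 = 13.70000.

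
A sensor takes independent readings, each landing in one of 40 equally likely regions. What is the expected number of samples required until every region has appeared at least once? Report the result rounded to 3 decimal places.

171.142

Split into phases: going from k distinct to k+1 distinct takes on average 40/(40-k) samples.
E[T] = 40/40 + 40/39 + 40/38 + ... + 40/2 + 40/1 = 40·H_{40}.
H_{40} = 4.2785, so E[T] = 171.1417.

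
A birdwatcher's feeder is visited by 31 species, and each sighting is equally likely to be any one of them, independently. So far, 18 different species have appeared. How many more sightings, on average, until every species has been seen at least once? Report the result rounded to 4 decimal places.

98.5841

From k distinct to k+1 distinct takes on average 31/(31-k) sightings.
Sum over k = 18,...,30: E = 31/13 + 31/12 + 31/11 + ... + 31/2 + 31/1 = 98.58415.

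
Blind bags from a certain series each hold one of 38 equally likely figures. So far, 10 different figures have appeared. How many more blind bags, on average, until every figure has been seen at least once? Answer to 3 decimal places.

149.232

The wait to go from k to k+1 distinct figures is geometric with mean 38/(38-k).
Sum over k = 10,...,37: E = 38/28 + 38/27 + 38/26 + ... + 38/2 + 38/1 = 149.2325.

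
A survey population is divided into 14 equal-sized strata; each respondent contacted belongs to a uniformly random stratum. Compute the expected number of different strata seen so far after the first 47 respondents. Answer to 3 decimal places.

13.570

For each stratum, P(seen in 47 respondents) = 1 - (13/14)^47 = 0.9693.
By linearity of expectation, E[distinct seen] = 14·(1 - (13/14)^47) = 13.5700.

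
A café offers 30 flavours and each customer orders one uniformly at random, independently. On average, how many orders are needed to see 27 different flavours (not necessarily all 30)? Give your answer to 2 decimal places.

64.85

With k distinct flavours already seen, the next new one arrives after an expected 30/(30-k) orders.
Sum over k = 0,...,26: E = 30/30 + 30/29 + 30/28 + ... + 30/5 + 30/4 = 64.850.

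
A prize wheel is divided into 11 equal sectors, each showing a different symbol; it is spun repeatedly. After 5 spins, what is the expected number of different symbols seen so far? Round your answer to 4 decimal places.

For each symbol, P(seen in 5 spins) = 1 - (10/11)^5 = 0.37908.
By linearity of expectation, E[distinct seen] = 11·(1 - (10/11)^5) = 4.16987.

4.1699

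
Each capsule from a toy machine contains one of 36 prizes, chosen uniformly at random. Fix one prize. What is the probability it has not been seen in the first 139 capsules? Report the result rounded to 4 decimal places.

0.0199

On each capsule the fixed prize fails to appear with probability 35/36.
P(still missing after 139) = (35/36)^139 = 0.01993.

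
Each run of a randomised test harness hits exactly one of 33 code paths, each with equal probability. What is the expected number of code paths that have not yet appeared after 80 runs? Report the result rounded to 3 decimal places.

2.814

For each code path, P(unseen after 80) = (32/33)^80 = 0.0853.
By linearity of expectation, E[unseen] = 33·(32/33)^80 = 2.8145.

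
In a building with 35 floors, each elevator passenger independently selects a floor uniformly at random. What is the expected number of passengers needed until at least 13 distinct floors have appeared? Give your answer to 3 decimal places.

Going from k to k+1 distinct takes a geometric number of passengers with mean 35/(35-k).
Sum over k = 0,...,12: E = 35/35 + 35/34 + 35/33 + ... + 35/24 + 35/23 = 15.9589.

15.959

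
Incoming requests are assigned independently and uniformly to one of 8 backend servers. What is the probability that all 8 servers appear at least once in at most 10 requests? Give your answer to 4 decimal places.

Let A_i be the event that server i is missing after 10 requests. By inclusion–exclusion on the A_i,
P(all seen) = Σ_{j=0}^{8} (-1)^j C(8,j)((8-j)/8)^10
= 1.00000 - 2.10460 + 1.57678 - 0.50932 + 0.06836 - 0.00308 + 0.00003 - 0.00000 + 0.00000
= 0.02816.

0.0282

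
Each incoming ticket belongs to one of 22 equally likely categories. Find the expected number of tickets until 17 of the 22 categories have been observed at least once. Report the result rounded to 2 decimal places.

With k distinct categories already seen, the next new one arrives after an expected 22/(22-k) tickets.
Sum over k = 0,...,16: E = 22/22 + 22/21 + 22/20 + ... + 22/7 + 22/6 = 30.965.

30.96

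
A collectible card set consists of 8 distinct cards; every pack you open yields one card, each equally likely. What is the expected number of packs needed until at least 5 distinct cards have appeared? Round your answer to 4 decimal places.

With k distinct cards already seen, the next new one arrives after an expected 8/(8-k) packs.
Sum over k = 0,...,4: E = 8/8 + 8/7 + 8/6 + 8/5 + 8/4 = 7.07619.

7.0762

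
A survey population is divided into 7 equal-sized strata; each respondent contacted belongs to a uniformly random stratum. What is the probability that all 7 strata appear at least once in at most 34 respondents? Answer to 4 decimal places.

0.9632

By inclusion–exclusion over which strata are missing,
P(all seen) = Σ_{j=0}^{7} (-1)^j C(7,j)((7-j)/7)^34
= 1.00000 - 0.03706 + 0.00023 - 0.00000 + 0.00000 - 0.00000 + 0.00000 - 0.00000
= 0.96317.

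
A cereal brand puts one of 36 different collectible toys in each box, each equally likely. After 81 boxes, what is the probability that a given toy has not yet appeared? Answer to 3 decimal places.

0.102

Each box misses the fixed toy with probability (36-1)/36 = 35/36, independently.
P(still missing after 81) = (35/36)^81 = 0.1021.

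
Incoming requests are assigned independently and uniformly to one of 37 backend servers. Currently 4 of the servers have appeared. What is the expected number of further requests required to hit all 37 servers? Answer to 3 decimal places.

From k distinct to k+1 distinct takes on average 37/(37-k) requests.
Sum over k = 4,...,36: E = 37/33 + 37/32 + 37/31 + ... + 37/2 + 37/1 = 151.2855.

151.286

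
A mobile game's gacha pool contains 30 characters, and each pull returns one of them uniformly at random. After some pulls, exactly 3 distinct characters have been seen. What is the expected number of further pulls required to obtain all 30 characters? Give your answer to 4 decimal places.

116.7437

From k distinct to k+1 distinct takes on average 30/(30-k) pulls.
Sum over k = 3,...,29: E = 30/27 + 30/26 + 30/25 + ... + 30/2 + 30/1 = 116.74370.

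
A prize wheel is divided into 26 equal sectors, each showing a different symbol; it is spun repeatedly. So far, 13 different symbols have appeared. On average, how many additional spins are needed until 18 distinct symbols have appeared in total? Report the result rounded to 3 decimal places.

12.019

With k distinct symbols already seen, the next new one takes an expected 26/(26-k) spins.
Sum over k = 13,...,17: E = 26/13 + 26/12 + 26/11 + 26/10 + 26/9 = 12.0192.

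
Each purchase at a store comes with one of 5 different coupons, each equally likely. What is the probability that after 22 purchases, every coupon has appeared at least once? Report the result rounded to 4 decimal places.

0.9632

Let A_i be the event that coupon i is missing after 22 purchases. By inclusion–exclusion on the A_i,
P(all seen) = Σ_{j=0}^{5} (-1)^j C(5,j)((5-j)/5)^22
= 1.00000 - 0.03689 + 0.00013 - 0.00000 + 0.00000 - 0.00000
= 0.96324.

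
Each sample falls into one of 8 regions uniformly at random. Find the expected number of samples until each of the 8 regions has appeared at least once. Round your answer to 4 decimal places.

21.7429

Split into phases: going from k distinct to k+1 distinct takes on average 8/(8-k) samples.
E[T] = 8/8 + 8/7 + 8/6 + ... + 8/2 + 8/1 = 8·H_{8}.
H_{8} = 2.71786, so E[T] = 21.74286.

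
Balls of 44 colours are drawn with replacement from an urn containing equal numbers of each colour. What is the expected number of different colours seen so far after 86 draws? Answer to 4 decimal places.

37.9073

For each colour, P(seen in 86 draws) = 1 - (43/44)^86 = 0.86153.
By linearity of expectation, E[distinct seen] = 44·(1 - (43/44)^86) = 37.90730.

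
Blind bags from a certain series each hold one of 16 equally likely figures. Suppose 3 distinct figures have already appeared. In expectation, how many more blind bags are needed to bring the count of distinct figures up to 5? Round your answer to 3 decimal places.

From k distinct to k+1 distinct takes on average 16/(16-k) blind bags.
Sum over k = 3,...,4: E = 16/13 + 16/12 = 2.5641.

2.564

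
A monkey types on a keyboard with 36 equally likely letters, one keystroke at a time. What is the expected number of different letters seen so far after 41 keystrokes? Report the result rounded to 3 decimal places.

For each letter, P(seen in 41 keystrokes) = 1 - (35/36)^41 = 0.6849.
By linearity of expectation, E[distinct seen] = 36·(1 - (35/36)^41) = 24.6580.

24.658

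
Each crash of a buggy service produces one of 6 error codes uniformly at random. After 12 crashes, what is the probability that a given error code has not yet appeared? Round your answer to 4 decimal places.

0.1122

On each crash the fixed error code fails to appear with probability 5/6.
P(still missing after 12) = (5/6)^12 = 0.11216.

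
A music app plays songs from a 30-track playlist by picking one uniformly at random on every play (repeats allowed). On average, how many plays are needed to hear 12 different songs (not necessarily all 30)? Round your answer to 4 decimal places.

With k distinct songs already seen, the next new one arrives after an expected 30/(30-k) plays.
Sum over k = 0,...,11: E = 30/30 + 30/29 + 30/28 + ... + 30/20 + 30/19 = 14.99637.

14.9964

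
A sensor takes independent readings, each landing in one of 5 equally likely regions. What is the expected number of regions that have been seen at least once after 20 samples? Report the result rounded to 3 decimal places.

For each region, P(seen in 20 samples) = 1 - (4/5)^20 = 0.9885.
By linearity of expectation, E[distinct seen] = 5·(1 - (4/5)^20) = 4.9424.

4.942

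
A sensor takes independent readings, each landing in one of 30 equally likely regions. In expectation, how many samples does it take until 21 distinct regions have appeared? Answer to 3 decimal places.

Going from k to k+1 distinct takes a geometric number of samples with mean 30/(30-k).
Sum over k = 0,...,20: E = 30/30 + 30/29 + 30/28 + ... + 30/11 + 30/10 = 34.9806.

34.981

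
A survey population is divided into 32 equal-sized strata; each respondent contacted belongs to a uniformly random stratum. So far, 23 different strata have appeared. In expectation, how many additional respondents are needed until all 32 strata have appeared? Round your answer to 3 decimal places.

With k distinct strata already seen, the next new one takes an expected 32/(32-k) respondents.
Sum over k = 23,...,31: E = 32/9 + 32/8 + 32/7 + ... + 32/2 + 32/1 = 90.5270.

90.527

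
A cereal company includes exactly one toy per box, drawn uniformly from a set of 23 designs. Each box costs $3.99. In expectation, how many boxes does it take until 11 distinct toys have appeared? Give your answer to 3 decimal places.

14.515

Going from k to k+1 distinct takes a geometric number of boxes with mean 23/(23-k).
Sum over k = 0,...,10: E = 23/23 + 23/22 + 23/21 + ... + 23/14 + 23/13 = 14.5149.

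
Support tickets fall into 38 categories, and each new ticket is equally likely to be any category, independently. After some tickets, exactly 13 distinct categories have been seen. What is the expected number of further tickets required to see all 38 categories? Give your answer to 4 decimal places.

145.0064

From k distinct to k+1 distinct takes on average 38/(38-k) tickets.
Sum over k = 13,...,37: E = 38/25 + 38/24 + 38/23 + ... + 38/2 + 38/1 = 145.00641.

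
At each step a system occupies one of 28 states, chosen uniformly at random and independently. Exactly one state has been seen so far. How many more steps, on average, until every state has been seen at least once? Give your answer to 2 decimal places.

From k distinct to k+1 distinct takes on average 28/(28-k) steps.
Sum over k = 1,...,27: E = 28/27 + 28/26 + 28/25 + ... + 28/2 + 28/1 = 108.961.

108.96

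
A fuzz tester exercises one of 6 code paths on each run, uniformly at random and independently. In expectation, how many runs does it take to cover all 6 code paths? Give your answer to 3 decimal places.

After k distinct code paths have appeared, the next run gives a new one with probability (6-k)/6, so the expected wait for the (k+1)-th is 6/(6-k).
E[T] = 6/6 + 6/5 + 6/4 + 6/3 + 6/2 + 6/1 = 6·H_{6}.
H_{6} = 2.4500, so E[T] = 14.7000.

14.700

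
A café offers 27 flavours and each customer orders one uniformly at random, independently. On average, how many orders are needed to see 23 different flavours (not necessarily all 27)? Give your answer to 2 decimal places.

48.82

With k distinct flavours already seen, the next new one arrives after an expected 27/(27-k) orders.
Sum over k = 0,...,22: E = 27/27 + 27/26 + 27/25 + ... + 27/6 + 27/5 = 48.819.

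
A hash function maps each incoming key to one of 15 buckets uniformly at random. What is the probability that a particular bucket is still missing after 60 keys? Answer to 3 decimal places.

On each key the fixed bucket fails to appear with probability 14/15.
P(still missing after 60) = (14/15)^60 = 0.0159.

0.016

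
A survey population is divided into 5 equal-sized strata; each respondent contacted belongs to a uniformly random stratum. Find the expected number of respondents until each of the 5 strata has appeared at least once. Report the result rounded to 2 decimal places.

Split into phases: going from k distinct to k+1 distinct takes on average 5/(5-k) respondents.
E[T] = 5/5 + 5/4 + 5/3 + 5/2 + 5/1 = 5·H_{5}.
H_{5} = 2.283, so E[T] = 11.417.

11.42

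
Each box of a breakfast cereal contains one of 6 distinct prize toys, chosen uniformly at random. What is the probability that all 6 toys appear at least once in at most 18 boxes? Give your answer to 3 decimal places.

By inclusion–exclusion over which toys are missing,
P(all seen) = Σ_{j=0}^{6} (-1)^j C(6,j)((6-j)/6)^18
= 1.0000 - 0.2254 + 0.0101 - 0.0001 + 0.0000 - 0.0000 + 0.0000
= 0.7847.

0.785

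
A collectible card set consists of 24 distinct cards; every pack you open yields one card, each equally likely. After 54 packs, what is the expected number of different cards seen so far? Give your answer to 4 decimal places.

21.5895

For each card, P(seen in 54 packs) = 1 - (23/24)^54 = 0.89956.
By linearity of expectation, E[distinct seen] = 24·(1 - (23/24)^54) = 21.58950.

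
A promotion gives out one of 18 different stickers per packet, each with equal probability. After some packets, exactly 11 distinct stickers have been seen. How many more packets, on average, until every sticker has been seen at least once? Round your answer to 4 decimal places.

46.6714

The wait to go from k to k+1 distinct stickers is geometric with mean 18/(18-k).
Sum over k = 11,...,17: E = 18/7 + 18/6 + 18/5 + ... + 18/2 + 18/1 = 46.67143.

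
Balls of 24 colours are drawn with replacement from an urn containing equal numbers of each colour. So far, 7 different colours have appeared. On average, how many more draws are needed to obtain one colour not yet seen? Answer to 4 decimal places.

1.4118

Each draw yields a new colour with probability (24-7)/24 = 17/24, so the wait is geometric with mean 24/17.
E = 24/17 = 1.41176.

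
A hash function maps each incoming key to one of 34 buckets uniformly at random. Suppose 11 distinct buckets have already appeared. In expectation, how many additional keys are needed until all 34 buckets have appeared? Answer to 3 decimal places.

The wait to go from k to k+1 distinct buckets is geometric with mean 34/(34-k).
Sum over k = 11,...,33: E = 34/23 + 34/22 + 34/21 + ... + 34/2 + 34/1 = 126.9659.

126.966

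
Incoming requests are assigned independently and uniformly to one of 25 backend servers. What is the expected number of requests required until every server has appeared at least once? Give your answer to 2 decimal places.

Split into phases: going from k distinct to k+1 distinct takes on average 25/(25-k) requests.
E[T] = 25/25 + 25/24 + 25/23 + ... + 25/2 + 25/1 = 25·H_{25}.
H_{25} = 3.816, so E[T] = 95.399.

95.40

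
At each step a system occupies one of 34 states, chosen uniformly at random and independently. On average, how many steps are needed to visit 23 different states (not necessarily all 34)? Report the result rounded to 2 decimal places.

37.34

With k distinct states already seen, the next new one arrives after an expected 34/(34-k) steps.
Sum over k = 0,...,22: E = 34/34 + 34/33 + 34/32 + ... + 34/13 + 34/12 = 37.343.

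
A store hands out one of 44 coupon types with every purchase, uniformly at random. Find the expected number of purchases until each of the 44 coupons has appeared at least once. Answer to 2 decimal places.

192.40

The wait to go from k to k+1 distinct coupons is geometric with mean 44/(44-k).
E[T] = 44/44 + 44/43 + 44/42 + ... + 44/2 + 44/1 = 44·H_{44}.
H_{44} = 4.373, so E[T] = 192.400.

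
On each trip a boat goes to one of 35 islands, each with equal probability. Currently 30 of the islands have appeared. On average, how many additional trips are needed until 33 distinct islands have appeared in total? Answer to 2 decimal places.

27.42

From k distinct to k+1 distinct takes on average 35/(35-k) trips.
Sum over k = 30,...,32: E = 35/5 + 35/4 + 35/3 = 27.417.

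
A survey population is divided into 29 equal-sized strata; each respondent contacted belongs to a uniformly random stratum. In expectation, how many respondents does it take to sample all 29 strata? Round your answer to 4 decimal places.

The wait to go from k to k+1 distinct strata is geometric with mean 29/(29-k).
E[T] = 29/29 + 29/28 + 29/27 + ... + 29/2 + 29/1 = 29·H_{29}.
H_{29} = 3.96165, so E[T] = 114.88796.

114.8880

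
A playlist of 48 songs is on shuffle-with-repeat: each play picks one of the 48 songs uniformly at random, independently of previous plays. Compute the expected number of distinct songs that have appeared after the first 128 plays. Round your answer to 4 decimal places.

For each song, P(seen in 128 plays) = 1 - (47/48)^128 = 0.93245.
By linearity of expectation, E[distinct seen] = 48·(1 - (47/48)^128) = 44.75744.

44.7574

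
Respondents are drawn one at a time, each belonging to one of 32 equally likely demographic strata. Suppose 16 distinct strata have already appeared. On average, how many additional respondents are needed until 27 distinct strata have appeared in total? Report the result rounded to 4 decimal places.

From k distinct to k+1 distinct takes on average 32/(32-k) respondents.
Sum over k = 16,...,26: E = 32/16 + 32/15 + 32/14 + ... + 32/7 + 32/6 = 35.11666.

35.1167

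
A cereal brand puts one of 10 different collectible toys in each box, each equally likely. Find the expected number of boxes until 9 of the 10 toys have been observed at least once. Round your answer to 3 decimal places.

Going from k to k+1 distinct takes a geometric number of boxes with mean 10/(10-k).
Sum over k = 0,...,8: E = 10/10 + 10/9 + 10/8 + ... + 10/3 + 10/2 = 19.2897.

19.290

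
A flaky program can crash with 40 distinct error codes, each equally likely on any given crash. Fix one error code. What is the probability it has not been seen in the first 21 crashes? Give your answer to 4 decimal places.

0.5876

On each crash the fixed error code fails to appear with probability 39/40.
P(still missing after 21) = (39/40)^21 = 0.58762.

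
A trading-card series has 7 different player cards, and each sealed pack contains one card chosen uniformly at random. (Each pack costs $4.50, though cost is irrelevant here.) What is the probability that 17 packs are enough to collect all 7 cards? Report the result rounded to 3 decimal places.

0.557

Let A_i be the event that card i is missing after 17 packs. By inclusion–exclusion on the A_i,
P(all seen) = Σ_{j=0}^{7} (-1)^j C(7,j)((7-j)/7)^17
= 1.0000 - 0.5093 + 0.0689 - 0.0026 + 0.0000 - 0.0000 + 0.0000 - 0.0000
= 0.5570.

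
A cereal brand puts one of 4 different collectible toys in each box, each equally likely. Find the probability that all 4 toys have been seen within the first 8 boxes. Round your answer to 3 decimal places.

0.623

Let A_i be the event that toy i is missing after 8 boxes. By inclusion–exclusion on the A_i,
P(all seen) = Σ_{j=0}^{4} (-1)^j C(4,j)((4-j)/4)^8
= 1.0000 - 0.4005 + 0.0234 - 0.0001 + 0.0000
= 0.6229.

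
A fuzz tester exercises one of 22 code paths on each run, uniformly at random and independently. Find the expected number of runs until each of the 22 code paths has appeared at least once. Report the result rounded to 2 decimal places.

81.20

Split into phases: going from k distinct to k+1 distinct takes on average 22/(22-k) runs.
E[T] = 22/22 + 22/21 + 22/20 + ... + 22/2 + 22/1 = 22·H_{22}.
H_{22} = 3.691, so E[T] = 81.198.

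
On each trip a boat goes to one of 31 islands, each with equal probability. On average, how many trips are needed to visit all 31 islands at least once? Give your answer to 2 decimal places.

The wait to go from k to k+1 distinct islands is geometric with mean 31/(31-k).
E[T] = 31/31 + 31/30 + 31/29 + ... + 31/2 + 31/1 = 31·H_{31}.
H_{31} = 4.027, so E[T] = 124.845.

124.84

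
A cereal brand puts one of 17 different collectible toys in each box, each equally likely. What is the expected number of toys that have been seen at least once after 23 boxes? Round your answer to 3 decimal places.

For each toy, P(seen in 23 boxes) = 1 - (16/17)^23 = 0.7520.
By linearity of expectation, E[distinct seen] = 17·(1 - (16/17)^23) = 12.7842.

12.784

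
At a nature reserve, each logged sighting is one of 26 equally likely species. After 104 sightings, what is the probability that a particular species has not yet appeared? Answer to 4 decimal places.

0.0169

Each sighting misses the fixed species with probability (26-1)/26 = 25/26, independently.
P(still missing after 104) = (25/26)^104 = 0.01693.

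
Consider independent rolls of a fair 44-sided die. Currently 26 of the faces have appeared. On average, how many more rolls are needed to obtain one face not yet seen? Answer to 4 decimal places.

2.4444

The number of rolls until the next new face is geometric with success probability 18/44, so its mean is 44/18.
E = 44/18 = 2.44444.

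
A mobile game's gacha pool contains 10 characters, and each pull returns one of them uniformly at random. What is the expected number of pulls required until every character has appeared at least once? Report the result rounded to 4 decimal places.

29.2897

The wait to go from k to k+1 distinct characters is geometric with mean 10/(10-k).
E[T] = 10/10 + 10/9 + 10/8 + ... + 10/2 + 10/1 = 10·H_{10}.
H_{10} = 2.92897, so E[T] = 29.28968.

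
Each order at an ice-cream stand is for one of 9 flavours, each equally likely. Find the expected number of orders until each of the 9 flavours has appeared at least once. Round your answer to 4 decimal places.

25.4607

After k distinct flavours have appeared, the next order gives a new one with probability (9-k)/9, so the expected wait for the (k+1)-th is 9/(9-k).
E[T] = 9/9 + 9/8 + 9/7 + ... + 9/2 + 9/1 = 9·H_{9}.
H_{9} = 2.82897, so E[T] = 25.46071.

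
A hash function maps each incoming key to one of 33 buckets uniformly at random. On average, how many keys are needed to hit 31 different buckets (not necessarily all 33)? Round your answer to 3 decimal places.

Going from k to k+1 distinct takes a geometric number of keys with mean 33/(33-k).
Sum over k = 0,...,30: E = 33/33 + 33/32 + 33/31 + ... + 33/4 + 33/3 = 85.4303.

85.430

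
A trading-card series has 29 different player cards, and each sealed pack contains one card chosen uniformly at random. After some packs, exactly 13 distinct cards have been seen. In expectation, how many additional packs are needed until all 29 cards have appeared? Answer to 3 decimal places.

The wait to go from k to k+1 distinct cards is geometric with mean 29/(29-k).
Sum over k = 13,...,28: E = 29/16 + 29/15 + 29/14 + ... + 29/2 + 29/1 = 98.0411.

98.041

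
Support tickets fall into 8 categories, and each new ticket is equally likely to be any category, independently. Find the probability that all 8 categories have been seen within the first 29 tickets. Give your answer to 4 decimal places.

0.8401

Let A_i be the event that category i is missing after 29 tickets. By inclusion–exclusion on the A_i,
P(all seen) = Σ_{j=0}^{8} (-1)^j C(8,j)((8-j)/8)^29
= 1.00000 - 0.16647 + 0.00667 - 0.00007 + 0.00000 - 0.00000 + 0.00000 - 0.00000 + 0.00000
= 0.84013.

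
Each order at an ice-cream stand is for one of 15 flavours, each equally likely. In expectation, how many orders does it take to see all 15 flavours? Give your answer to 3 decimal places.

49.773

The wait to go from k to k+1 distinct flavours is geometric with mean 15/(15-k).
E[T] = 15/15 + 15/14 + 15/13 + ... + 15/2 + 15/1 = 15·H_{15}.
H_{15} = 3.3182, so E[T] = 49.7734.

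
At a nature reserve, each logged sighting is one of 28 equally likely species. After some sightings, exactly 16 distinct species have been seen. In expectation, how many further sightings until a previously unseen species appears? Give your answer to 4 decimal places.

2.3333

Each sighting yields a new species with probability (28-16)/28 = 12/28, so the wait is geometric with mean 28/12.
E = 28/12 = 2.33333.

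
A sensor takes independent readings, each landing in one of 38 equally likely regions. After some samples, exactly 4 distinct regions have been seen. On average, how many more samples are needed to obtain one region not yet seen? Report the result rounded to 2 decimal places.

Each sample yields a new region with probability (38-4)/38 = 34/38, so the wait is geometric with mean 38/34.
E = 38/34 = 1.118.

1.12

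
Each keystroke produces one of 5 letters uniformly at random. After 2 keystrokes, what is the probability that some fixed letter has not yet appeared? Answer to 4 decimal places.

Each keystroke misses the fixed letter with probability (5-1)/5 = 4/5, independently.
P(still missing after 2) = (4/5)^2 = 0.64000.

0.6400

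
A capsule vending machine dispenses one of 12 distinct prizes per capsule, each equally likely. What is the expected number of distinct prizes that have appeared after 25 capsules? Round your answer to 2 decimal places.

For each prize, P(seen in 25 capsules) = 1 - (11/12)^25 = 0.886.
By linearity of expectation, E[distinct seen] = 12·(1 - (11/12)^25) = 10.637.

10.64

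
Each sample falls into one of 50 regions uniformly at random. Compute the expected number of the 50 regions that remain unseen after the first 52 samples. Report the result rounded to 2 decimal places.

17.49

For each region, P(unseen after 52) = (49/50)^52 = 0.350.
By linearity of expectation, E[unseen] = 50·(49/50)^52 = 17.487.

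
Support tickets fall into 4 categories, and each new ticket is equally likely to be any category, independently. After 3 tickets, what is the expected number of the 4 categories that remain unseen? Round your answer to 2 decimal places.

1.69

For each category, P(unseen after 3) = (3/4)^3 = 0.422.
By linearity of expectation, E[unseen] = 4·(3/4)^3 = 1.688.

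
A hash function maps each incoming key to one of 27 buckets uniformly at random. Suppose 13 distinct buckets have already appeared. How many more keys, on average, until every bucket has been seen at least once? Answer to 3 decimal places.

From k distinct to k+1 distinct takes on average 27/(27-k) keys.
Sum over k = 13,...,26: E = 27/14 + 27/13 + 27/12 + ... + 27/2 + 27/1 = 87.7922.

87.792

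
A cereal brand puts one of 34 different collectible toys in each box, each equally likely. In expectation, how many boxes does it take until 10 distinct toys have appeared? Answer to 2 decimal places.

11.64

Going from k to k+1 distinct takes a geometric number of boxes with mean 34/(34-k).
Sum over k = 0,...,9: E = 34/34 + 34/33 + 34/32 + ... + 34/26 + 34/25 = 11.637.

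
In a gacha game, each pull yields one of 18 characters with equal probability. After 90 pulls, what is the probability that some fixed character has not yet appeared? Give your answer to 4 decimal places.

On each pull the fixed character fails to appear with probability 17/18.
P(still missing after 90) = (17/18)^90 = 0.00583.

0.0058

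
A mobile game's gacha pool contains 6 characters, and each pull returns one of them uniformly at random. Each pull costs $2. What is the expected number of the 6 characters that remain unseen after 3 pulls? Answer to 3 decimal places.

For each character, P(unseen after 3) = (5/6)^3 = 0.5787.
By linearity of expectation, E[unseen] = 6·(5/6)^3 = 3.4722.

3.472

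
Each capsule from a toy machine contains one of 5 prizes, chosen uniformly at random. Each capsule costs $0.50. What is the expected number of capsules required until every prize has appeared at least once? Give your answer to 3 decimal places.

Split into phases: going from k distinct to k+1 distinct takes on average 5/(5-k) capsules.
E[T] = 5/5 + 5/4 + 5/3 + 5/2 + 5/1 = 5·H_{5}.
H_{5} = 2.2833, so E[T] = 11.4167.

11.417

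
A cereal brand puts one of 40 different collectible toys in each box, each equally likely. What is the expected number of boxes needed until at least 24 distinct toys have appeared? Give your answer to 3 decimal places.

With k distinct toys already seen, the next new one arrives after an expected 40/(40-k) boxes.
Sum over k = 0,...,23: E = 40/40 + 40/39 + 40/38 + ... + 40/18 + 40/17 = 35.9126.

35.913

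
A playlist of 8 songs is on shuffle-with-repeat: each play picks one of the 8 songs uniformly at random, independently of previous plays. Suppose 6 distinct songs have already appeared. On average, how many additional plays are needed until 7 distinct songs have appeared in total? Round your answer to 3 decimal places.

4.000

From k distinct to k+1 distinct takes on average 8/(8-k) plays.
Only the k = 6 term is needed: E = 8/2 = 4.0000.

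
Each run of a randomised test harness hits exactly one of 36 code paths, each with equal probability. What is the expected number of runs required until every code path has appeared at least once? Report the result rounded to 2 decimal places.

150.28

After k distinct code paths have appeared, the next run gives a new one with probability (36-k)/36, so the expected wait for the (k+1)-th is 36/(36-k).
E[T] = 36/36 + 36/35 + 36/34 + ... + 36/2 + 36/1 = 36·H_{36}.
H_{36} = 4.175, so E[T] = 150.284.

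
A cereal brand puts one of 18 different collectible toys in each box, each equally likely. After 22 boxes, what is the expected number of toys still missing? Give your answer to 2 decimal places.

For each toy, P(unseen after 22) = (17/18)^22 = 0.284.
By linearity of expectation, E[unseen] = 18·(17/18)^22 = 5.119.

5.12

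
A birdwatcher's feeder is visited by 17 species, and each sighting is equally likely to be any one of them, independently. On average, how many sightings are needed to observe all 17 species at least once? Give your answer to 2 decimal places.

The wait to go from k to k+1 distinct species is geometric with mean 17/(17-k).
E[T] = 17/17 + 17/16 + 17/15 + ... + 17/2 + 17/1 = 17·H_{17}.
H_{17} = 3.440, so E[T] = 58.472.

58.47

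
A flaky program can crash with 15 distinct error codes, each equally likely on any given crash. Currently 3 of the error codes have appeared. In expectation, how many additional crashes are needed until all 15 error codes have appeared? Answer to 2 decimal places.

From k distinct to k+1 distinct takes on average 15/(15-k) crashes.
Sum over k = 3,...,14: E = 15/12 + 15/11 + 15/10 + ... + 15/2 + 15/1 = 46.548.

46.55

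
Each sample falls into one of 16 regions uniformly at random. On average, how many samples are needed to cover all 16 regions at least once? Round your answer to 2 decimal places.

Split into phases: going from k distinct to k+1 distinct takes on average 16/(16-k) samples.
E[T] = 16/16 + 16/15 + 16/14 + ... + 16/2 + 16/1 = 16·H_{16}.
H_{16} = 3.381, so E[T] = 54.092.

54.09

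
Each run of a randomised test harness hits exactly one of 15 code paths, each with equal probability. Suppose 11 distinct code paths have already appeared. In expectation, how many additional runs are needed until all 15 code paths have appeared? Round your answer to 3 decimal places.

31.250

With k distinct code paths already seen, the next new one takes an expected 15/(15-k) runs.
Sum over k = 11,...,14: E = 15/4 + 15/3 + 15/2 + 15/1 = 31.2500.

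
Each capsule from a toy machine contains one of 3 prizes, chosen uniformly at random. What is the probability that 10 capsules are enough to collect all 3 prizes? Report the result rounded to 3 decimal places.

0.948

By inclusion–exclusion over which prizes are missing,
P(all seen) = Σ_{j=0}^{3} (-1)^j C(3,j)((3-j)/3)^10
= 1.0000 - 0.0520 + 0.0001 - 0.0000
= 0.9480.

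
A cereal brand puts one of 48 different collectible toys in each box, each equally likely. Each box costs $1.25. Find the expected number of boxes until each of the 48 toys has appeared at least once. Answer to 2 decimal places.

214.02

After k distinct toys have appeared, the next box gives a new one with probability (48-k)/48, so the expected wait for the (k+1)-th is 48/(48-k).
E[T] = 48/48 + 48/47 + 48/46 + ... + 48/2 + 48/1 = 48·H_{48}.
H_{48} = 4.459, so E[T] = 214.022.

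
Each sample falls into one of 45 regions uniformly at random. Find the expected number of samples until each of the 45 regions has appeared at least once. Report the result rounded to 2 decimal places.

197.77

After k distinct regions have appeared, the next sample gives a new one with probability (45-k)/45, so the expected wait for the (k+1)-th is 45/(45-k).
E[T] = 45/45 + 45/44 + 45/43 + ... + 45/2 + 45/1 = 45·H_{45}.
H_{45} = 4.395, so E[T] = 197.773.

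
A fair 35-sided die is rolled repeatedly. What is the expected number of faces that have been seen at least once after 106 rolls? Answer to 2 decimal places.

For each face, P(seen in 106 rolls) = 1 - (34/35)^106 = 0.954.
By linearity of expectation, E[distinct seen] = 35·(1 - (34/35)^106) = 33.380.

33.38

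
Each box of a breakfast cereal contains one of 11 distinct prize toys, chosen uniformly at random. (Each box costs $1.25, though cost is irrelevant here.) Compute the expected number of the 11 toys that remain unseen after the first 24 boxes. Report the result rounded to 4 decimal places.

For each toy, P(unseen after 24) = (10/11)^24 = 0.10153.
By linearity of expectation, E[unseen] = 11·(10/11)^24 = 1.11678.

1.1168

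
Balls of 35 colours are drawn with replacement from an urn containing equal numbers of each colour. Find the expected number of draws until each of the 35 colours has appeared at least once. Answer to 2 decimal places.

After k distinct colours have appeared, the next draw gives a new one with probability (35-k)/35, so the expected wait for the (k+1)-th is 35/(35-k).
E[T] = 35/35 + 35/34 + 35/33 + ... + 35/2 + 35/1 = 35·H_{35}.
H_{35} = 4.147, so E[T] = 145.137.

145.14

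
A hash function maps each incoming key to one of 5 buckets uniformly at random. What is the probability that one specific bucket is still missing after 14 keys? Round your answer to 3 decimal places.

Each key misses the fixed bucket with probability (5-1)/5 = 4/5, independently.
P(still missing after 14) = (4/5)^14 = 0.0440.

0.044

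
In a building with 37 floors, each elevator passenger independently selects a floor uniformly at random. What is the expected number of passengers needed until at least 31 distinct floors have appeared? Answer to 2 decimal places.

Going from k to k+1 distinct takes a geometric number of passengers with mean 37/(37-k).
Sum over k = 0,...,30: E = 37/37 + 37/36 + 37/35 + ... + 37/8 + 37/7 = 64.809.

64.81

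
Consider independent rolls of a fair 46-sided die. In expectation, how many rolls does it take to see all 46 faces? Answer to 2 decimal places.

The wait to go from k to k+1 distinct faces is geometric with mean 46/(46-k).
E[T] = 46/46 + 46/45 + 46/44 + ... + 46/2 + 46/1 = 46·H_{46}.
H_{46} = 4.417, so E[T] = 203.168.

203.17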